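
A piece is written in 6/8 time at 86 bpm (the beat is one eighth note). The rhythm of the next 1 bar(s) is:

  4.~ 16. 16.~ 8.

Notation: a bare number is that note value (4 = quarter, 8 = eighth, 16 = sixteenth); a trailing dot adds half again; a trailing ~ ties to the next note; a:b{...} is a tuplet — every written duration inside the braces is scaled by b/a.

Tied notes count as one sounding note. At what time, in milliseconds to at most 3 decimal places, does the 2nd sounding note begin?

1. 0.0ms @ 0 + 2616.279ms (15/4)
2. 2616.279ms @ 15/4 + 1569.767ms (9/4)

note 2 onset = 15/4b = 2616.279ms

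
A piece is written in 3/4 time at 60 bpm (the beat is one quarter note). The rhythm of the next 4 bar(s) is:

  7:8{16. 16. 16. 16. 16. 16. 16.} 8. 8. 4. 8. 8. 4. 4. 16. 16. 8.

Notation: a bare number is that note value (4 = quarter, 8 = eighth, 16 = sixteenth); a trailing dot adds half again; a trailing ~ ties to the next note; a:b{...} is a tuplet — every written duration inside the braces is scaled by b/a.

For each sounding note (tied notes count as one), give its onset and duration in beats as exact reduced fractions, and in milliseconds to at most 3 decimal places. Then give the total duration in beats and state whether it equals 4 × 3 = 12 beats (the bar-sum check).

1) 0.0ms=0b +428.571ms=3/7b
2) 428.571ms=3/7b +428.571ms=3/7b
3) 857.143ms=6/7b +428.571ms=3/7b
4) 1285.714ms=9/7b +428.571ms=3/7b
5) 1714.286ms=12/7b +428.571ms=3/7b
6) 2142.857ms=15/7b +428.571ms=3/7b
7) 2571.429ms=18/7b +428.571ms=3/7b
8) 3000.0ms=3b +750.0ms=3/4b
9) 3750.0ms=15/4b +750.0ms=3/4b
10) 4500.0ms=9/2b +1500.0ms=3/2b
11) 6000.0ms=6b +750.0ms=3/4b
12) 6750.0ms=27/4b +750.0ms=3/4b
13) 7500.0ms=15/2b +1500.0ms=3/2b
14) 9000.0ms=9b +1500.0ms=3/2b
15) 10500.0ms=21/2b +375.0ms=3/8b
16) 10875.0ms=87/8b +375.0ms=3/8b
17) 11250.0ms=45/4b +750.0ms=3/4b
Σ=12b of 12 (60bpm 3/4) — PASS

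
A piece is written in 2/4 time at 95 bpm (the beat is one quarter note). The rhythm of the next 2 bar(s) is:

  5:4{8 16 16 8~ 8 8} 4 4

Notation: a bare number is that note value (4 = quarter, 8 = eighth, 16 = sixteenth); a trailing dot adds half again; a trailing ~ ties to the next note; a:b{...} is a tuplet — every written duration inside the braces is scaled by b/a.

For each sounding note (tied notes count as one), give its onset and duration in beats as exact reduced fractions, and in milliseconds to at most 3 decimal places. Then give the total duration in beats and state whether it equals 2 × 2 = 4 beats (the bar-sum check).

1) 0.0ms=0b +252.632ms=2/5b
2) 252.632ms=2/5b +126.316ms=1/5b
3) 378.947ms=3/5b +126.316ms=1/5b
4) 505.263ms=4/5b +505.263ms=4/5b
5) 1010.526ms=8/5b +252.632ms=2/5b
6) 1263.158ms=2b +631.579ms=1b
7) 1894.737ms=3b +631.579ms=1b
Σ=4b of 4 (95bpm 2/4) — PASS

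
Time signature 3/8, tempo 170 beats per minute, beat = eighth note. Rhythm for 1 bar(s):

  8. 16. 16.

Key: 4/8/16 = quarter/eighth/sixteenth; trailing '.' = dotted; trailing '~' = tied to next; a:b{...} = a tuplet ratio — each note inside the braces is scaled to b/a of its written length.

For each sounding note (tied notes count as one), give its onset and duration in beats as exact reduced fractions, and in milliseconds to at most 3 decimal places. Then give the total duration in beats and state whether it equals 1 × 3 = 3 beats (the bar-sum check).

1) 0.0ms=0b +529.412ms=3/2b
2) 529.412ms=3/2b +264.706ms=3/4b
3) 794.118ms=9/4b +264.706ms=3/4b
Σ=3b of 3 (170bpm 3/8) — PASS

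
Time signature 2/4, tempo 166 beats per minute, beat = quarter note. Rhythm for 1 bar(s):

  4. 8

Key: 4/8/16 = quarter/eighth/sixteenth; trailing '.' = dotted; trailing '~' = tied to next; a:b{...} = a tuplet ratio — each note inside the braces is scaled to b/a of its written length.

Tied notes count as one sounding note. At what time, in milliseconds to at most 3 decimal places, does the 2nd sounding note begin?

1. 0.0ms @ 0 + 542.169ms (3/2)
2. 542.169ms @ 3/2 + 180.723ms (1/2)

note 2 onset = 3/2b = 542.169ms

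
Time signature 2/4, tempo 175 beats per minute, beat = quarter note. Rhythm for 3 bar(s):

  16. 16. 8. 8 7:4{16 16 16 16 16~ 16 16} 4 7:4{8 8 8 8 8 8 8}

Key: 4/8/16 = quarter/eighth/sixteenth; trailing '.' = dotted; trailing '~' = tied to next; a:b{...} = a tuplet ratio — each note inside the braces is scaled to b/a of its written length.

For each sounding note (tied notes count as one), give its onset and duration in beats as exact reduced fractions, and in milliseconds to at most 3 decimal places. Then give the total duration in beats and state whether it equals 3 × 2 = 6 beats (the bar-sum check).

1) 0.0ms=0b +128.571ms=3/8b
2) 128.571ms=3/8b +128.571ms=3/8b
3) 257.143ms=3/4b +257.143ms=3/4b
4) 514.286ms=3/2b +171.429ms=1/2b
5) 685.714ms=2b +48.98ms=1/7b
6) 734.694ms=15/7b +48.98ms=1/7b
7) 783.673ms=16/7b +48.98ms=1/7b
8) 832.653ms=17/7b +48.98ms=1/7b
9) 881.633ms=18/7b +97.959ms=2/7b
10) 979.592ms=20/7b +48.98ms=1/7b
11) 1028.571ms=3b +342.857ms=1b
12) 1371.429ms=4b +97.959ms=2/7b
13) 1469.388ms=30/7b +97.959ms=2/7b
14) 1567.347ms=32/7b +97.959ms=2/7b
15) 1665.306ms=34/7b +97.959ms=2/7b
16) 1763.265ms=36/7b +97.959ms=2/7b
17) 1861.224ms=38/7b +97.959ms=2/7b
18) 1959.184ms=40/7b +97.959ms=2/7b
Σ=6b of 6 (175bpm 2/4) — PASS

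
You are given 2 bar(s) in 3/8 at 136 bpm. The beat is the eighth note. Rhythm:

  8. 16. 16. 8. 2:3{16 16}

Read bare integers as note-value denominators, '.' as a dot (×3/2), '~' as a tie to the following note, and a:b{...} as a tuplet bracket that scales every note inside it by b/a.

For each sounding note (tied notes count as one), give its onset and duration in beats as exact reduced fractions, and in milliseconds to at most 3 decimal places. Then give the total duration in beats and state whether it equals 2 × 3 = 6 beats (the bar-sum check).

1) 0.0ms=0b +661.765ms=3/2b
2) 661.765ms=3/2b +330.882ms=3/4b
3) 992.647ms=9/4b +330.882ms=3/4b
4) 1323.529ms=3b +661.765ms=3/2b
5) 1985.294ms=9/2b +330.882ms=3/4b
6) 2316.176ms=21/4b +330.882ms=3/4b
Σ=6b of 6 (136bpm 3/8) — PASS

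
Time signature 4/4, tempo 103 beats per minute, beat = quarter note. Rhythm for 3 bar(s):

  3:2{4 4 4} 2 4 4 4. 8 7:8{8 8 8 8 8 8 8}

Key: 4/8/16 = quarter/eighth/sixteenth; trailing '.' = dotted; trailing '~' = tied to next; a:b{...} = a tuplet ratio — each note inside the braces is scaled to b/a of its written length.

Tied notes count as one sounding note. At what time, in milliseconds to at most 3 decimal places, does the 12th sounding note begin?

note 12 onset = 68/7b = 5658.807ms

1. 0.0ms @ 0 + 388.35ms (2/3)
2. 388.35ms @ 2/3 + 388.35ms (2/3)
3. 776.699ms @ 4/3 + 388.35ms (2/3)
4. 1165.049ms @ 2 + 1165.049ms (2)
5. 2330.097ms @ 4 + 582.524ms (1)
6. 2912.621ms @ 5 + 582.524ms (1)
7. 3495.146ms @ 6 + 873.786ms (3/2)
8. 4368.932ms @ 15/2 + 291.262ms (1/2)
9. 4660.194ms @ 8 + 332.871ms (4/7)
10. 4993.065ms @ 60/7 + 332.871ms (4/7)
11. 5325.936ms @ 64/7 + 332.871ms (4/7)
12. 5658.807ms @ 68/7 + 332.871ms (4/7)
13. 5991.678ms @ 72/7 + 332.871ms (4/7)
14. 6324.549ms @ 76/7 + 332.871ms (4/7)
15. 6657.42ms @ 80/7 + 332.871ms (4/7)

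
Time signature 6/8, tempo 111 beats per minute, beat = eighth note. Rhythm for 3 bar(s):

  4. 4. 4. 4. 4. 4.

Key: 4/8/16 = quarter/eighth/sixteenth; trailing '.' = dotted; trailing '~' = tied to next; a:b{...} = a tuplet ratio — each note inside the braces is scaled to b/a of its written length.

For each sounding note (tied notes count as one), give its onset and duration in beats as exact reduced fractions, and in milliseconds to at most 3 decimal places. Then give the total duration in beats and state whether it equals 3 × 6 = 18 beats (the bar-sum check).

1) 0.0ms=0b +1621.622ms=3b
2) 1621.622ms=3b +1621.622ms=3b
3) 3243.243ms=6b +1621.622ms=3b
4) 4864.865ms=9b +1621.622ms=3b
5) 6486.486ms=12b +1621.622ms=3b
6) 8108.108ms=15b +1621.622ms=3b
Σ=18b of 18 (111bpm 6/8) — PASS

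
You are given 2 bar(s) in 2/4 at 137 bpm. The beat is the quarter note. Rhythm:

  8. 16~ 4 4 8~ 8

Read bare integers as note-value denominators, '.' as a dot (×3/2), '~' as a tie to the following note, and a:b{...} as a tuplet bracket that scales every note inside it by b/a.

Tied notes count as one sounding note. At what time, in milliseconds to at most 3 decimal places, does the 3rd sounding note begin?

note 3 onset = 2b = 875.912ms

1. 0.0ms @ 0 + 328.467ms (3/4)
2. 328.467ms @ 3/4 + 547.445ms (5/4)
3. 875.912ms @ 2 + 437.956ms (1)
4. 1313.869ms @ 3 + 437.956ms (1)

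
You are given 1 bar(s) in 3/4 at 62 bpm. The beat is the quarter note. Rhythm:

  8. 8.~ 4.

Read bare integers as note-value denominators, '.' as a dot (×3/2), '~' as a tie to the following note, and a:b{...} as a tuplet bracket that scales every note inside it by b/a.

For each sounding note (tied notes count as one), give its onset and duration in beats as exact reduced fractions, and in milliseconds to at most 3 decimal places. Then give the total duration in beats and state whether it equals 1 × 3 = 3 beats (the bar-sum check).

1) 0.0ms=0b +725.806ms=3/4b
2) 725.806ms=3/4b +2177.419ms=9/4b
Σ=3b of 3 (62bpm 3/4) — PASS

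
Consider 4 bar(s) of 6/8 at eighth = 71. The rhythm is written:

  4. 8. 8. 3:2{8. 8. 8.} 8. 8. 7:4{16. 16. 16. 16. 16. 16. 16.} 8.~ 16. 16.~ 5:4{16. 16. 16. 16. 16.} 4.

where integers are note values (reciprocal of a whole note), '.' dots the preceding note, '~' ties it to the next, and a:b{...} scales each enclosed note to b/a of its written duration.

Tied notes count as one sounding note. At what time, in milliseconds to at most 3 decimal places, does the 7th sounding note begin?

1. 0.0ms @ 0 + 2535.211ms (3)
2. 2535.211ms @ 3 + 1267.606ms (3/2)
3. 3802.817ms @ 9/2 + 1267.606ms (3/2)
4. 5070.423ms @ 6 + 845.07ms (1)
5. 5915.493ms @ 7 + 845.07ms (1)
6. 6760.563ms @ 8 + 845.07ms (1)
7. 7605.634ms @ 9 + 1267.606ms (3/2)
8. 8873.239ms @ 21/2 + 1267.606ms (3/2)
9. 10140.845ms @ 12 + 362.173ms (3/7)
10. 10503.018ms @ 87/7 + 362.173ms (3/7)
11. 10865.191ms @ 90/7 + 362.173ms (3/7)
12. 11227.364ms @ 93/7 + 362.173ms (3/7)
13. 11589.537ms @ 96/7 + 362.173ms (3/7)
14. 11951.71ms @ 99/7 + 362.173ms (3/7)
15. 12313.883ms @ 102/7 + 362.173ms (3/7)
16. 12676.056ms @ 15 + 1901.408ms (9/4)
17. 14577.465ms @ 69/4 + 1140.845ms (27/20)
18. 15718.31ms @ 93/5 + 507.042ms (3/5)
19. 16225.352ms @ 96/5 + 507.042ms (3/5)
20. 16732.394ms @ 99/5 + 507.042ms (3/5)
21. 17239.437ms @ 102/5 + 507.042ms (3/5)
22. 17746.479ms @ 21 + 2535.211ms (3)

note 7 onset = 9b = 7605.634ms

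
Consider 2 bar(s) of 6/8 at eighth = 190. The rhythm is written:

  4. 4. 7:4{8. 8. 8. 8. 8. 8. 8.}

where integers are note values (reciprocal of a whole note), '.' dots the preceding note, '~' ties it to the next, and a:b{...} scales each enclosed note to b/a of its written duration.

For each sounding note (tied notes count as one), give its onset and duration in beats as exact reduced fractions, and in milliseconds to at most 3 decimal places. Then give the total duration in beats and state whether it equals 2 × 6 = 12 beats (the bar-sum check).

1) 0.0ms=0b +947.368ms=3b
2) 947.368ms=3b +947.368ms=3b
3) 1894.737ms=6b +270.677ms=6/7b
4) 2165.414ms=48/7b +270.677ms=6/7b
5) 2436.09ms=54/7b +270.677ms=6/7b
6) 2706.767ms=60/7b +270.677ms=6/7b
7) 2977.444ms=66/7b +270.677ms=6/7b
8) 3248.12ms=72/7b +270.677ms=6/7b
9) 3518.797ms=78/7b +270.677ms=6/7b
Σ=12b of 12 (190bpm 6/8) — PASS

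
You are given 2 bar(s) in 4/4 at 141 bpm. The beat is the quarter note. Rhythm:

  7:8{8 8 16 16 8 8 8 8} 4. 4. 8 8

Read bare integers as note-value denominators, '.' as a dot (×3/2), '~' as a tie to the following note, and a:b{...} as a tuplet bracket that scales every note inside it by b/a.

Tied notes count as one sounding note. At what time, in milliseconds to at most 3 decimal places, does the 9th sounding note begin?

1. 0.0ms @ 0 + 243.161ms (4/7)
2. 243.161ms @ 4/7 + 243.161ms (4/7)
3. 486.322ms @ 8/7 + 121.581ms (2/7)
4. 607.903ms @ 10/7 + 121.581ms (2/7)
5. 729.483ms @ 12/7 + 243.161ms (4/7)
6. 972.644ms @ 16/7 + 243.161ms (4/7)
7. 1215.805ms @ 20/7 + 243.161ms (4/7)
8. 1458.967ms @ 24/7 + 243.161ms (4/7)
9. 1702.128ms @ 4 + 638.298ms (3/2)
10. 2340.426ms @ 11/2 + 638.298ms (3/2)
11. 2978.723ms @ 7 + 212.766ms (1/2)
12. 3191.489ms @ 15/2 + 212.766ms (1/2)

note 9 onset = 4b = 1702.128ms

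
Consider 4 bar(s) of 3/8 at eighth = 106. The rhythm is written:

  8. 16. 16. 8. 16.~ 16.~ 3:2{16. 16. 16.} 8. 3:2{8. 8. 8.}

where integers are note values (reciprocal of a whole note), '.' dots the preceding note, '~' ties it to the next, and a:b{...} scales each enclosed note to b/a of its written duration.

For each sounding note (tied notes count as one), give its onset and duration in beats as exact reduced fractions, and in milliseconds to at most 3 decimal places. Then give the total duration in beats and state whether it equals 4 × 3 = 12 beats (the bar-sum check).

1) 0.0ms=0b +849.057ms=3/2b
2) 849.057ms=3/2b +424.528ms=3/4b
3) 1273.585ms=9/4b +424.528ms=3/4b
4) 1698.113ms=3b +849.057ms=3/2b
5) 2547.17ms=9/2b +1132.075ms=2b
6) 3679.245ms=13/2b +283.019ms=1/2b
7) 3962.264ms=7b +283.019ms=1/2b
8) 4245.283ms=15/2b +849.057ms=3/2b
9) 5094.34ms=9b +566.038ms=1b
10) 5660.377ms=10b +566.038ms=1b
11) 6226.415ms=11b +566.038ms=1b
Σ=12b of 12 (106bpm 3/8) — PASS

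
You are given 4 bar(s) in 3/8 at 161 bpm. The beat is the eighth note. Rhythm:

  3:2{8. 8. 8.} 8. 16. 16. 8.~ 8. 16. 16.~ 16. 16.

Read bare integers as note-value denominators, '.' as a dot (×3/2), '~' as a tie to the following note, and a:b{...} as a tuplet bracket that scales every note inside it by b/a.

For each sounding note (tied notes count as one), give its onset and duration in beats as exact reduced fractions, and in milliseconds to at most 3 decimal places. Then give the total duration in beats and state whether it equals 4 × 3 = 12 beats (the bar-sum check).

1) 0.0ms=0b +372.671ms=1b
2) 372.671ms=1b +372.671ms=1b
3) 745.342ms=2b +372.671ms=1b
4) 1118.012ms=3b +559.006ms=3/2b
5) 1677.019ms=9/2b +279.503ms=3/4b
6) 1956.522ms=21/4b +279.503ms=3/4b
7) 2236.025ms=6b +1118.012ms=3b
8) 3354.037ms=9b +279.503ms=3/4b
9) 3633.54ms=39/4b +559.006ms=3/2b
10) 4192.547ms=45/4b +279.503ms=3/4b
Σ=12b of 12 (161bpm 3/8) — PASS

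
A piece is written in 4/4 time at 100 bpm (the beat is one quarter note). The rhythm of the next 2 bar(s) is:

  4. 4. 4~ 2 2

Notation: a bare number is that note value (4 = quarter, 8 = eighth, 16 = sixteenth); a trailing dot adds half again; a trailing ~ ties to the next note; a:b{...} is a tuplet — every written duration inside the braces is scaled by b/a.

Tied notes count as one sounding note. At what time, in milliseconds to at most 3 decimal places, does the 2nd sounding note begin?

note 2 onset = 3/2b = 900.0ms

1. 0.0ms @ 0 + 900.0ms (3/2)
2. 900.0ms @ 3/2 + 900.0ms (3/2)
3. 1800.0ms @ 3 + 1800.0ms (3)
4. 3600.0ms @ 6 + 1200.0ms (2)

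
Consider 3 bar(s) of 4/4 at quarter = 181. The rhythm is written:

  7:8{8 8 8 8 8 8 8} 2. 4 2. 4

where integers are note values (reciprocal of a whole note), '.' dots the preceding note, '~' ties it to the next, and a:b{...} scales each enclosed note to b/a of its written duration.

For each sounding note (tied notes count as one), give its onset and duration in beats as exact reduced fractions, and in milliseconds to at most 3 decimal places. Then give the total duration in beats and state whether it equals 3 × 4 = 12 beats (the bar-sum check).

1) 0.0ms=0b +189.424ms=4/7b
2) 189.424ms=4/7b +189.424ms=4/7b
3) 378.848ms=8/7b +189.424ms=4/7b
4) 568.272ms=12/7b +189.424ms=4/7b
5) 757.695ms=16/7b +189.424ms=4/7b
6) 947.119ms=20/7b +189.424ms=4/7b
7) 1136.543ms=24/7b +189.424ms=4/7b
8) 1325.967ms=4b +994.475ms=3b
9) 2320.442ms=7b +331.492ms=1b
10) 2651.934ms=8b +994.475ms=3b
11) 3646.409ms=11b +331.492ms=1b
Σ=12b of 12 (181bpm 4/4) — PASS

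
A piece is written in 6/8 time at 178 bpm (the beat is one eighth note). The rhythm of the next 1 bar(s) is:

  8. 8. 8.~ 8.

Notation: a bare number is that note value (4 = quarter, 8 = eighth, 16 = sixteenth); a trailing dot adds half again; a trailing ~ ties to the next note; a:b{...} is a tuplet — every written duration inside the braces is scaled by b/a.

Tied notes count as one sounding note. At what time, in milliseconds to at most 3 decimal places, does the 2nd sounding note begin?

1. 0.0ms @ 0 + 505.618ms (3/2)
2. 505.618ms @ 3/2 + 505.618ms (3/2)
3. 1011.236ms @ 3 + 1011.236ms (3)

note 2 onset = 3/2b = 505.618ms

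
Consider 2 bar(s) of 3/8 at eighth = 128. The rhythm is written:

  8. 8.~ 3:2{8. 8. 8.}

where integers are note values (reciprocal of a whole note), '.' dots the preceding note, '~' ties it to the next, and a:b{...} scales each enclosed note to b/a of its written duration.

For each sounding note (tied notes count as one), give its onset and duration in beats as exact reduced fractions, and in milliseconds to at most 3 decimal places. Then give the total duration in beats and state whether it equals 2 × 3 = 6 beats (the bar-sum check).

1) 0.0ms=0b +703.125ms=3/2b
2) 703.125ms=3/2b +1171.875ms=5/2b
3) 1875.0ms=4b +468.75ms=1b
4) 2343.75ms=5b +468.75ms=1b
Σ=6b of 6 (128bpm 3/8) — PASS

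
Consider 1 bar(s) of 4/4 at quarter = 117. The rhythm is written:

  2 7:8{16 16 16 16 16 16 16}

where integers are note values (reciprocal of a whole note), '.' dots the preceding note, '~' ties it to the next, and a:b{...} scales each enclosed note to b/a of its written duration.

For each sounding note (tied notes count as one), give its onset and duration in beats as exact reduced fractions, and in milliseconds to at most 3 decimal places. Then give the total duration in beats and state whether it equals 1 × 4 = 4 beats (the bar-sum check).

1) 0.0ms=0b +1025.641ms=2b
2) 1025.641ms=2b +146.52ms=2/7b
3) 1172.161ms=16/7b +146.52ms=2/7b
4) 1318.681ms=18/7b +146.52ms=2/7b
5) 1465.201ms=20/7b +146.52ms=2/7b
6) 1611.722ms=22/7b +146.52ms=2/7b
7) 1758.242ms=24/7b +146.52ms=2/7b
8) 1904.762ms=26/7b +146.52ms=2/7b
Σ=4b of 4 (117bpm 4/4) — PASS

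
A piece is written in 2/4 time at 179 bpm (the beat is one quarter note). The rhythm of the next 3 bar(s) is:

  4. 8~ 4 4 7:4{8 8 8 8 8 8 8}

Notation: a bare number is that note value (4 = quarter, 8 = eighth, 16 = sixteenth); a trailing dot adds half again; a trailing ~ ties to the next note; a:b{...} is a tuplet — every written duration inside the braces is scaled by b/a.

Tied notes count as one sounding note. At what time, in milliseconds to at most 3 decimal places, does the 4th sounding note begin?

note 4 onset = 4b = 1340.782ms

1. 0.0ms @ 0 + 502.793ms (3/2)
2. 502.793ms @ 3/2 + 502.793ms (3/2)
3. 1005.587ms @ 3 + 335.196ms (1)
4. 1340.782ms @ 4 + 95.77ms (2/7)
5. 1436.552ms @ 30/7 + 95.77ms (2/7)
6. 1532.322ms @ 32/7 + 95.77ms (2/7)
7. 1628.093ms @ 34/7 + 95.77ms (2/7)
8. 1723.863ms @ 36/7 + 95.77ms (2/7)
9. 1819.633ms @ 38/7 + 95.77ms (2/7)
10. 1915.403ms @ 40/7 + 95.77ms (2/7)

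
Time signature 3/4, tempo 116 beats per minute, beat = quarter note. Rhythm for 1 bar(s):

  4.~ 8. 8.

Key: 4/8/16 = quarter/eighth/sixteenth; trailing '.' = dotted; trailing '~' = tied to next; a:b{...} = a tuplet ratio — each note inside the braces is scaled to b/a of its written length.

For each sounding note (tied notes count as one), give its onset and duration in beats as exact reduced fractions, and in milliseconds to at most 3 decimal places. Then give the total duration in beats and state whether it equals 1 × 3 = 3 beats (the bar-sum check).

1) 0.0ms=0b +1163.793ms=9/4b
2) 1163.793ms=9/4b +387.931ms=3/4b
Σ=3b of 3 (116bpm 3/4) — PASS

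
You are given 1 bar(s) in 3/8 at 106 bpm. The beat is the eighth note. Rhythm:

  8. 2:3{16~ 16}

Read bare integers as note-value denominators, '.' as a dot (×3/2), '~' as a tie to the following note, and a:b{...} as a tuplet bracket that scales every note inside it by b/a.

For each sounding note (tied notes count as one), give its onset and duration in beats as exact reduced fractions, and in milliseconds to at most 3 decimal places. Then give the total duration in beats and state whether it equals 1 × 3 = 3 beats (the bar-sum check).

1) 0.0ms=0b +849.057ms=3/2b
2) 849.057ms=3/2b +849.057ms=3/2b
Σ=3b of 3 (106bpm 3/8) — PASS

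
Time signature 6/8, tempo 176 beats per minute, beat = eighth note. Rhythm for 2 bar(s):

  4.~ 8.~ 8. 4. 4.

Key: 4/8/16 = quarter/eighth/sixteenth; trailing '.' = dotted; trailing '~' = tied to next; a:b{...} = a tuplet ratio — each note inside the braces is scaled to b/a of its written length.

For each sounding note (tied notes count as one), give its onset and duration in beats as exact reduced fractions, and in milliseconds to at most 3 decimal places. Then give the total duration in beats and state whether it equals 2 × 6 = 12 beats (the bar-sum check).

1) 0.0ms=0b +2045.455ms=6b
2) 2045.455ms=6b +1022.727ms=3b
3) 3068.182ms=9b +1022.727ms=3b
Σ=12b of 12 (176bpm 6/8) — PASS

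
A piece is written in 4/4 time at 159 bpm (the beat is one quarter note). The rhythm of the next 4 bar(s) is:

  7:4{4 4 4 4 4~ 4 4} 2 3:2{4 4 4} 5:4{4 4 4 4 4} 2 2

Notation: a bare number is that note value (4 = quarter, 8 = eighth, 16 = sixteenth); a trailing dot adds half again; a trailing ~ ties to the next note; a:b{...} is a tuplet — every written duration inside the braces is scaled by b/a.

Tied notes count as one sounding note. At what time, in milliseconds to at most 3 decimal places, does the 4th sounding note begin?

1. 0.0ms @ 0 + 215.633ms (4/7)
2. 215.633ms @ 4/7 + 215.633ms (4/7)
3. 431.267ms @ 8/7 + 215.633ms (4/7)
4. 646.9ms @ 12/7 + 215.633ms (4/7)
5. 862.534ms @ 16/7 + 431.267ms (8/7)
6. 1293.801ms @ 24/7 + 215.633ms (4/7)
7. 1509.434ms @ 4 + 754.717ms (2)
8. 2264.151ms @ 6 + 251.572ms (2/3)
9. 2515.723ms @ 20/3 + 251.572ms (2/3)
10. 2767.296ms @ 22/3 + 251.572ms (2/3)
11. 3018.868ms @ 8 + 301.887ms (4/5)
12. 3320.755ms @ 44/5 + 301.887ms (4/5)
13. 3622.642ms @ 48/5 + 301.887ms (4/5)
14. 3924.528ms @ 52/5 + 301.887ms (4/5)
15. 4226.415ms @ 56/5 + 301.887ms (4/5)
16. 4528.302ms @ 12 + 754.717ms (2)
17. 5283.019ms @ 14 + 754.717ms (2)

note 4 onset = 12/7b = 646.9ms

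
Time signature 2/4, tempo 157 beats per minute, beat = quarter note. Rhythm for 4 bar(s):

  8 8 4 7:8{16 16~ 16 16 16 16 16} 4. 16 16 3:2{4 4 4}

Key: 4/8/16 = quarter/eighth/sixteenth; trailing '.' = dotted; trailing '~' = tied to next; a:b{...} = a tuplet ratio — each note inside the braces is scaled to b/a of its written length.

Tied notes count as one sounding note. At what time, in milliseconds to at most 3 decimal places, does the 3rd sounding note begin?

note 3 onset = 1b = 382.166ms

1. 0.0ms @ 0 + 191.083ms (1/2)
2. 191.083ms @ 1/2 + 191.083ms (1/2)
3. 382.166ms @ 1 + 382.166ms (1)
4. 764.331ms @ 2 + 109.19ms (2/7)
5. 873.521ms @ 16/7 + 218.38ms (4/7)
6. 1091.902ms @ 20/7 + 109.19ms (2/7)
7. 1201.092ms @ 22/7 + 109.19ms (2/7)
8. 1310.282ms @ 24/7 + 109.19ms (2/7)
9. 1419.472ms @ 26/7 + 109.19ms (2/7)
10. 1528.662ms @ 4 + 573.248ms (3/2)
11. 2101.911ms @ 11/2 + 95.541ms (1/4)
12. 2197.452ms @ 23/4 + 95.541ms (1/4)
13. 2292.994ms @ 6 + 254.777ms (2/3)
14. 2547.771ms @ 20/3 + 254.777ms (2/3)
15. 2802.548ms @ 22/3 + 254.777ms (2/3)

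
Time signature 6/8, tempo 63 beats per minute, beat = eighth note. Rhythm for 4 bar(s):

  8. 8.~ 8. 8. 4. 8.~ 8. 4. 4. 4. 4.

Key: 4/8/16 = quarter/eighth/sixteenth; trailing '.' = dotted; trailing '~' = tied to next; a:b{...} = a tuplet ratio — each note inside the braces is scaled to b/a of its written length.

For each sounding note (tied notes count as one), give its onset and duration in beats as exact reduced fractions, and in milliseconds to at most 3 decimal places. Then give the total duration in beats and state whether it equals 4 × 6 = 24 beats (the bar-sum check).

1) 0.0ms=0b +1428.571ms=3/2b
2) 1428.571ms=3/2b +2857.143ms=3b
3) 4285.714ms=9/2b +1428.571ms=3/2b
4) 5714.286ms=6b +2857.143ms=3b
5) 8571.429ms=9b +2857.143ms=3b
6) 11428.571ms=12b +2857.143ms=3b
7) 14285.714ms=15b +2857.143ms=3b
8) 17142.857ms=18b +2857.143ms=3b
9) 20000.0ms=21b +2857.143ms=3b
Σ=24b of 24 (63bpm 6/8) — PASS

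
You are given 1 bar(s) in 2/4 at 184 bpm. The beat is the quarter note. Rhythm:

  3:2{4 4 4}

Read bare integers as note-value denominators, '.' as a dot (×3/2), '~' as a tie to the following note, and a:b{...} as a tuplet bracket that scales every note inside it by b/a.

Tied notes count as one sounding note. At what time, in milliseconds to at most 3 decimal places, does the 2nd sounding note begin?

1. 0.0ms @ 0 + 217.391ms (2/3)
2. 217.391ms @ 2/3 + 217.391ms (2/3)
3. 434.783ms @ 4/3 + 217.391ms (2/3)

note 2 onset = 2/3b = 217.391ms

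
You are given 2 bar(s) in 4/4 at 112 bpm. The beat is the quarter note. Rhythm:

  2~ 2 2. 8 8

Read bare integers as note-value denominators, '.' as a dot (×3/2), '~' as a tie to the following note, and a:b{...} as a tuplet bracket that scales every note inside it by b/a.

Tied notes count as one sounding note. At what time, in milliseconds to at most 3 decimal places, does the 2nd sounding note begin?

note 2 onset = 4b = 2142.857ms

1. 0.0ms @ 0 + 2142.857ms (4)
2. 2142.857ms @ 4 + 1607.143ms (3)
3. 3750.0ms @ 7 + 267.857ms (1/2)
4. 4017.857ms @ 15/2 + 267.857ms (1/2)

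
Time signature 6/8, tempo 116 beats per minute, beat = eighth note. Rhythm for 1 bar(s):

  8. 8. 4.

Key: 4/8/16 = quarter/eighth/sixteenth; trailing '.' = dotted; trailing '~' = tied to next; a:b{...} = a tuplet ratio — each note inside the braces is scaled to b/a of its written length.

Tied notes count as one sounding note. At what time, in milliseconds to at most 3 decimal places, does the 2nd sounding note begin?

note 2 onset = 3/2b = 775.862ms

1. 0.0ms @ 0 + 775.862ms (3/2)
2. 775.862ms @ 3/2 + 775.862ms (3/2)
3. 1551.724ms @ 3 + 1551.724ms (3)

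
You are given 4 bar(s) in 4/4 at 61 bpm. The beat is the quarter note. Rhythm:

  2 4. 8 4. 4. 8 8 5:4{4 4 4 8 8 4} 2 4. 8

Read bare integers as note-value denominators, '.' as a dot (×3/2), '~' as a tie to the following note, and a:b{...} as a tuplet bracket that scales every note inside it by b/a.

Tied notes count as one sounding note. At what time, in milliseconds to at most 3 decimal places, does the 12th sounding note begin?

1. 0.0ms @ 0 + 1967.213ms (2)
2. 1967.213ms @ 2 + 1475.41ms (3/2)
3. 3442.623ms @ 7/2 + 491.803ms (1/2)
4. 3934.426ms @ 4 + 1475.41ms (3/2)
5. 5409.836ms @ 11/2 + 1475.41ms (3/2)
6. 6885.246ms @ 7 + 491.803ms (1/2)
7. 7377.049ms @ 15/2 + 491.803ms (1/2)
8. 7868.852ms @ 8 + 786.885ms (4/5)
9. 8655.738ms @ 44/5 + 786.885ms (4/5)
10. 9442.623ms @ 48/5 + 786.885ms (4/5)
11. 10229.508ms @ 52/5 + 393.443ms (2/5)
12. 10622.951ms @ 54/5 + 393.443ms (2/5)
13. 11016.393ms @ 56/5 + 786.885ms (4/5)
14. 11803.279ms @ 12 + 1967.213ms (2)
15. 13770.492ms @ 14 + 1475.41ms (3/2)
16. 15245.902ms @ 31/2 + 491.803ms (1/2)

note 12 onset = 54/5b = 10622.951ms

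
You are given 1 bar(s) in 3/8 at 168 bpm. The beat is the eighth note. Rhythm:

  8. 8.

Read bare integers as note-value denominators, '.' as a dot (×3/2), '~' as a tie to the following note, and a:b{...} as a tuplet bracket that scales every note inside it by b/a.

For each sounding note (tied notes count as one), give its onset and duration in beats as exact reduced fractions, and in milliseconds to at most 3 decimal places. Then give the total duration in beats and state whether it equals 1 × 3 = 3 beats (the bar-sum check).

1) 0.0ms=0b +535.714ms=3/2b
2) 535.714ms=3/2b +535.714ms=3/2b
Σ=3b of 3 (168bpm 3/8) — PASS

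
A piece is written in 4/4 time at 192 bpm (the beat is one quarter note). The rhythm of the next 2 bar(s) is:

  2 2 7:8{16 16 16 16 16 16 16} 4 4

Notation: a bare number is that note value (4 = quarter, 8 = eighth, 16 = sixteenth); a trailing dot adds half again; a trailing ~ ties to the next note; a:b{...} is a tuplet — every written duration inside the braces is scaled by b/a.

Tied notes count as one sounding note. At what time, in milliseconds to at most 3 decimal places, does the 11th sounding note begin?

1. 0.0ms @ 0 + 625.0ms (2)
2. 625.0ms @ 2 + 625.0ms (2)
3. 1250.0ms @ 4 + 89.286ms (2/7)
4. 1339.286ms @ 30/7 + 89.286ms (2/7)
5. 1428.571ms @ 32/7 + 89.286ms (2/7)
6. 1517.857ms @ 34/7 + 89.286ms (2/7)
7. 1607.143ms @ 36/7 + 89.286ms (2/7)
8. 1696.429ms @ 38/7 + 89.286ms (2/7)
9. 1785.714ms @ 40/7 + 89.286ms (2/7)
10. 1875.0ms @ 6 + 312.5ms (1)
11. 2187.5ms @ 7 + 312.5ms (1)

note 11 onset = 7b = 2187.5ms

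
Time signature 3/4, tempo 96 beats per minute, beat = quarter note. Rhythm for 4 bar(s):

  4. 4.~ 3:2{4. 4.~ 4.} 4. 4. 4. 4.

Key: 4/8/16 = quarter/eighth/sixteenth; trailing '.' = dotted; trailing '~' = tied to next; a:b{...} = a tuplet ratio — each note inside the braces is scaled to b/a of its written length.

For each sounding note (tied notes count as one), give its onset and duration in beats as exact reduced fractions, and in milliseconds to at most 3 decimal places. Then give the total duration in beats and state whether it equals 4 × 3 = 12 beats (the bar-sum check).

1) 0.0ms=0b +937.5ms=3/2b
2) 937.5ms=3/2b +1562.5ms=5/2b
3) 2500.0ms=4b +1250.0ms=2b
4) 3750.0ms=6b +937.5ms=3/2b
5) 4687.5ms=15/2b +937.5ms=3/2b
6) 5625.0ms=9b +937.5ms=3/2b
7) 6562.5ms=21/2b +937.5ms=3/2b
Σ=12b of 12 (96bpm 3/4) — PASS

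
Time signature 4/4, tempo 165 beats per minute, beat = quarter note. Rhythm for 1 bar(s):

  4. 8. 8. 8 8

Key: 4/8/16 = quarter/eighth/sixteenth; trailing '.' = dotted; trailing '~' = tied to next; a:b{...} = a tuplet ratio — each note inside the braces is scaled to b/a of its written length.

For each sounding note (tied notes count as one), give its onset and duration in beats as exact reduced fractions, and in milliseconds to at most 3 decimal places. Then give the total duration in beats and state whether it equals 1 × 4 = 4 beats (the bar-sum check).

1) 0.0ms=0b +545.455ms=3/2b
2) 545.455ms=3/2b +272.727ms=3/4b
3) 818.182ms=9/4b +272.727ms=3/4b
4) 1090.909ms=3b +181.818ms=1/2b
5) 1272.727ms=7/2b +181.818ms=1/2b
Σ=4b of 4 (165bpm 4/4) — PASS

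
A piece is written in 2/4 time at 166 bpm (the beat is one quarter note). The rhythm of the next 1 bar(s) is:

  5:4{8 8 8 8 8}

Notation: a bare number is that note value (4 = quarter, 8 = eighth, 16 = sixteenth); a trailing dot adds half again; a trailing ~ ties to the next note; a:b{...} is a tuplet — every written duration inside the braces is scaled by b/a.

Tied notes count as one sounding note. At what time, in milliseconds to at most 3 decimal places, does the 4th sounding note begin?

1. 0.0ms @ 0 + 144.578ms (2/5)
2. 144.578ms @ 2/5 + 144.578ms (2/5)
3. 289.157ms @ 4/5 + 144.578ms (2/5)
4. 433.735ms @ 6/5 + 144.578ms (2/5)
5. 578.313ms @ 8/5 + 144.578ms (2/5)

note 4 onset = 6/5b = 433.735ms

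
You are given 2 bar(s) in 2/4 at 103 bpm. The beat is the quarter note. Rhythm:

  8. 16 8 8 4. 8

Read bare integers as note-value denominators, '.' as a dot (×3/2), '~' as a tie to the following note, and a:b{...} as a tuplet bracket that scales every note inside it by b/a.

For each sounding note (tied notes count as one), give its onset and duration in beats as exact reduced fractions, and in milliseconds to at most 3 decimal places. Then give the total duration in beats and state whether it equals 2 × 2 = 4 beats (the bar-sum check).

1) 0.0ms=0b +436.893ms=3/4b
2) 436.893ms=3/4b +145.631ms=1/4b
3) 582.524ms=1b +291.262ms=1/2b
4) 873.786ms=3/2b +291.262ms=1/2b
5) 1165.049ms=2b +873.786ms=3/2b
6) 2038.835ms=7/2b +291.262ms=1/2b
Σ=4b of 4 (103bpm 2/4) — PASS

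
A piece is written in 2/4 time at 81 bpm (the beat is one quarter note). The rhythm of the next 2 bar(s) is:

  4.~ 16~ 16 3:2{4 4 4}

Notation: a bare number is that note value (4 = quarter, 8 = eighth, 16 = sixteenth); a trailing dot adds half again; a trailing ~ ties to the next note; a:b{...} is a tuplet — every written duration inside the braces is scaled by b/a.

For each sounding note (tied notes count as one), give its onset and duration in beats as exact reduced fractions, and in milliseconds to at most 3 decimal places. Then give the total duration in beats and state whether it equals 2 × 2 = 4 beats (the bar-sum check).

1) 0.0ms=0b +1481.481ms=2b
2) 1481.481ms=2b +493.827ms=2/3b
3) 1975.309ms=8/3b +493.827ms=2/3b
4) 2469.136ms=10/3b +493.827ms=2/3b
Σ=4b of 4 (81bpm 2/4) — PASS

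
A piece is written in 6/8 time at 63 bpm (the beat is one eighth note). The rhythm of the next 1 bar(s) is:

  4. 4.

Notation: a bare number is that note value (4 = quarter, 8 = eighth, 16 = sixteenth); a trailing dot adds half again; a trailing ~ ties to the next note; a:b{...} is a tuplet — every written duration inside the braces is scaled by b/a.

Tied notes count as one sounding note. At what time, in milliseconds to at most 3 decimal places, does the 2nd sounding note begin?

note 2 onset = 3b = 2857.143ms

1. 0.0ms @ 0 + 2857.143ms (3)
2. 2857.143ms @ 3 + 2857.143ms (3)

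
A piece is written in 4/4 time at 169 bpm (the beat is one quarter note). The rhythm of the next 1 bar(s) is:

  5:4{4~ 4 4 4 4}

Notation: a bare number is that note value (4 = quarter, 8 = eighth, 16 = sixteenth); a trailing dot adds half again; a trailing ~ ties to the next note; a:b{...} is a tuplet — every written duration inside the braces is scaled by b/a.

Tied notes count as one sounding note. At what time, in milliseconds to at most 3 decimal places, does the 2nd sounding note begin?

note 2 onset = 8/5b = 568.047ms

1. 0.0ms @ 0 + 568.047ms (8/5)
2. 568.047ms @ 8/5 + 284.024ms (4/5)
3. 852.071ms @ 12/5 + 284.024ms (4/5)
4. 1136.095ms @ 16/5 + 284.024ms (4/5)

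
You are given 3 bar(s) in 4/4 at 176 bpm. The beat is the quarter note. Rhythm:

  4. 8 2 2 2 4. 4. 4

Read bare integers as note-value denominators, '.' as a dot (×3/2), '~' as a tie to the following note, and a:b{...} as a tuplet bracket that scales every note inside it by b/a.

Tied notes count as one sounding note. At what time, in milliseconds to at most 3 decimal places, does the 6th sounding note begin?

1. 0.0ms @ 0 + 511.364ms (3/2)
2. 511.364ms @ 3/2 + 170.455ms (1/2)
3. 681.818ms @ 2 + 681.818ms (2)
4. 1363.636ms @ 4 + 681.818ms (2)
5. 2045.455ms @ 6 + 681.818ms (2)
6. 2727.273ms @ 8 + 511.364ms (3/2)
7. 3238.636ms @ 19/2 + 511.364ms (3/2)
8. 3750.0ms @ 11 + 340.909ms (1)

note 6 onset = 8b = 2727.273ms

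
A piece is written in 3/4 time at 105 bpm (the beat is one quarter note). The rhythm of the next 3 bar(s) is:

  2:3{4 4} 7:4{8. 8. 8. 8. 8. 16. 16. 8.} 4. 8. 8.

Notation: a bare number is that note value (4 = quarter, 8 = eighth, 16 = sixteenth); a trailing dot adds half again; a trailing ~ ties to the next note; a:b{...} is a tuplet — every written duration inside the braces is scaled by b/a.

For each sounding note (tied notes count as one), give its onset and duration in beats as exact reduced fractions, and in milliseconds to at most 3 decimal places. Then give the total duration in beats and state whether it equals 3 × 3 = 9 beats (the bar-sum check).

1) 0.0ms=0b +857.143ms=3/2b
2) 857.143ms=3/2b +857.143ms=3/2b
3) 1714.286ms=3b +244.898ms=3/7b
4) 1959.184ms=24/7b +244.898ms=3/7b
5) 2204.082ms=27/7b +244.898ms=3/7b
6) 2448.98ms=30/7b +244.898ms=3/7b
7) 2693.878ms=33/7b +244.898ms=3/7b
8) 2938.776ms=36/7b +122.449ms=3/14b
9) 3061.224ms=75/14b +122.449ms=3/14b
10) 3183.673ms=39/7b +244.898ms=3/7b
11) 3428.571ms=6b +857.143ms=3/2b
12) 4285.714ms=15/2b +428.571ms=3/4b
13) 4714.286ms=33/4b +428.571ms=3/4b
Σ=9b of 9 (105bpm 3/4) — PASS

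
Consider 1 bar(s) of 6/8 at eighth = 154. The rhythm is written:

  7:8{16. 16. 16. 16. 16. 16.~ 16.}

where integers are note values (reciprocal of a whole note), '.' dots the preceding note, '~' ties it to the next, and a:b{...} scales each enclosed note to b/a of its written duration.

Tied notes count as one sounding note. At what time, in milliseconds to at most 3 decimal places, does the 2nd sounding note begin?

1. 0.0ms @ 0 + 333.952ms (6/7)
2. 333.952ms @ 6/7 + 333.952ms (6/7)
3. 667.904ms @ 12/7 + 333.952ms (6/7)
4. 1001.855ms @ 18/7 + 333.952ms (6/7)
5. 1335.807ms @ 24/7 + 333.952ms (6/7)
6. 1669.759ms @ 30/7 + 667.904ms (12/7)

note 2 onset = 6/7b = 333.952ms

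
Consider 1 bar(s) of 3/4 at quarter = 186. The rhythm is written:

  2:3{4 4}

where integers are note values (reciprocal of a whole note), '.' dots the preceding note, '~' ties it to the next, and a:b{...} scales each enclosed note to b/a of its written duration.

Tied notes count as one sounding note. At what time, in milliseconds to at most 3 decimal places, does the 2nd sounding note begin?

note 2 onset = 3/2b = 483.871ms

1. 0.0ms @ 0 + 483.871ms (3/2)
2. 483.871ms @ 3/2 + 483.871ms (3/2)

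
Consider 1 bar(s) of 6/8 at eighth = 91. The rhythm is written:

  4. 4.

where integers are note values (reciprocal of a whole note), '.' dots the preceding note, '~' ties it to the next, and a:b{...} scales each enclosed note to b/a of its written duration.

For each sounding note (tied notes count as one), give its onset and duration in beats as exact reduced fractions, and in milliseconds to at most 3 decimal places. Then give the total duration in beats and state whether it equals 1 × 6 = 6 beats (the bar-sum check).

1) 0.0ms=0b +1978.022ms=3b
2) 1978.022ms=3b +1978.022ms=3b
Σ=6b of 6 (91bpm 6/8) — PASS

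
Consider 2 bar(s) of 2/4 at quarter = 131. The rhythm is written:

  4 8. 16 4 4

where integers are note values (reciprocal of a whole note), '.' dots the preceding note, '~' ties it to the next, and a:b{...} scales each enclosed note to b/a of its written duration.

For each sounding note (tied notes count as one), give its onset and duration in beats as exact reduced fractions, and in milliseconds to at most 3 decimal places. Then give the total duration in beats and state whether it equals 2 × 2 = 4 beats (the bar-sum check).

1) 0.0ms=0b +458.015ms=1b
2) 458.015ms=1b +343.511ms=3/4b
3) 801.527ms=7/4b +114.504ms=1/4b
4) 916.031ms=2b +458.015ms=1b
5) 1374.046ms=3b +458.015ms=1b
Σ=4b of 4 (131bpm 2/4) — PASS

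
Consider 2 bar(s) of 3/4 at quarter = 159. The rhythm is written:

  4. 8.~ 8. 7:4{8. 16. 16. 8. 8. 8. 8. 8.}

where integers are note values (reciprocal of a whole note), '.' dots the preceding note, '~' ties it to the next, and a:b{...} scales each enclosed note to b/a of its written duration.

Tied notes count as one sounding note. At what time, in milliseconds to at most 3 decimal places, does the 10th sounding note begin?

1. 0.0ms @ 0 + 566.038ms (3/2)
2. 566.038ms @ 3/2 + 566.038ms (3/2)
3. 1132.075ms @ 3 + 161.725ms (3/7)
4. 1293.801ms @ 24/7 + 80.863ms (3/14)
5. 1374.663ms @ 51/14 + 80.863ms (3/14)
6. 1455.526ms @ 27/7 + 161.725ms (3/7)
7. 1617.251ms @ 30/7 + 161.725ms (3/7)
8. 1778.976ms @ 33/7 + 161.725ms (3/7)
9. 1940.701ms @ 36/7 + 161.725ms (3/7)
10. 2102.426ms @ 39/7 + 161.725ms (3/7)

note 10 onset = 39/7b = 2102.426ms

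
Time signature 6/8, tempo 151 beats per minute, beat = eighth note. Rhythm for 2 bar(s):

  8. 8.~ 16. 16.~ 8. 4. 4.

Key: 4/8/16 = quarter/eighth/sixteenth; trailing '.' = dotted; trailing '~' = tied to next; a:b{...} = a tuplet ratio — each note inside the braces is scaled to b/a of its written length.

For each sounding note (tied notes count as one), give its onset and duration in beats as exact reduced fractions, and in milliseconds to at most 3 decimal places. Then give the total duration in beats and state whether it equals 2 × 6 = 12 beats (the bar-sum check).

1) 0.0ms=0b +596.026ms=3/2b
2) 596.026ms=3/2b +894.04ms=9/4b
3) 1490.066ms=15/4b +894.04ms=9/4b
4) 2384.106ms=6b +1192.053ms=3b
5) 3576.159ms=9b +1192.053ms=3b
Σ=12b of 12 (151bpm 6/8) — PASS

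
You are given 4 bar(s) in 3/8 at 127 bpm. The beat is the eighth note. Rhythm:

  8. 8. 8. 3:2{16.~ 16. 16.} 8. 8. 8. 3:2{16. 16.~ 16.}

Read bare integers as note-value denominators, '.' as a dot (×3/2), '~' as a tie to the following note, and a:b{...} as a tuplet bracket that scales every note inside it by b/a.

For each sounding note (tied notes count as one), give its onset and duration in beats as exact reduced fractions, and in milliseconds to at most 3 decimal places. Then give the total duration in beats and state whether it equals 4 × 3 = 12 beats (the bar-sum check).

1) 0.0ms=0b +708.661ms=3/2b
2) 708.661ms=3/2b +708.661ms=3/2b
3) 1417.323ms=3b +708.661ms=3/2b
4) 2125.984ms=9/2b +472.441ms=1b
5) 2598.425ms=11/2b +236.22ms=1/2b
6) 2834.646ms=6b +708.661ms=3/2b
7) 3543.307ms=15/2b +708.661ms=3/2b
8) 4251.969ms=9b +708.661ms=3/2b
9) 4960.63ms=21/2b +236.22ms=1/2b
10) 5196.85ms=11b +472.441ms=1b
Σ=12b of 12 (127bpm 3/8) — PASS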